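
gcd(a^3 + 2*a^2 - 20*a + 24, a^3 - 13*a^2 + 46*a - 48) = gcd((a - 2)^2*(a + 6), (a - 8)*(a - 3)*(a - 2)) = a - 2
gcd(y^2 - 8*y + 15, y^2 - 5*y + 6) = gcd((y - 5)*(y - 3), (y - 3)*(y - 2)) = y - 3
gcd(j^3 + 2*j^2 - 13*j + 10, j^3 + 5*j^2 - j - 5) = j^2 + 4*j - 5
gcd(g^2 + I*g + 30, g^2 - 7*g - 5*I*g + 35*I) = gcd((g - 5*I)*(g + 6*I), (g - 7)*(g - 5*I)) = g - 5*I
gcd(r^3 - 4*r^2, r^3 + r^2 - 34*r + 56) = r - 4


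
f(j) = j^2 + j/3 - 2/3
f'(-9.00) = -17.67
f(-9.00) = 77.33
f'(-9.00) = -17.67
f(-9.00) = 77.33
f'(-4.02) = -7.71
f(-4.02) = 14.15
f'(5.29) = 10.91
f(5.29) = 29.08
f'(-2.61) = -4.89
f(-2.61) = 5.28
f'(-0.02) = 0.29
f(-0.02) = -0.67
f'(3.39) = 7.11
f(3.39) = 11.96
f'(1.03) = 2.39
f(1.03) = 0.74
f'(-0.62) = -0.91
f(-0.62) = -0.49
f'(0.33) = 0.99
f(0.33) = -0.45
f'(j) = 2*j + 1/3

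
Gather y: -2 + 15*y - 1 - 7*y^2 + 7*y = -7*y^2 + 22*y - 3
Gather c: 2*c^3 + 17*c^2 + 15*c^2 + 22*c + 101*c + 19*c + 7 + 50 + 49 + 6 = 2*c^3 + 32*c^2 + 142*c + 112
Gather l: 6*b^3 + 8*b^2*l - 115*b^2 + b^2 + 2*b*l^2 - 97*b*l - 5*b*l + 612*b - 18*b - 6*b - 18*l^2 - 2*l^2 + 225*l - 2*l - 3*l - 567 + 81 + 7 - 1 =6*b^3 - 114*b^2 + 588*b + l^2*(2*b - 20) + l*(8*b^2 - 102*b + 220) - 480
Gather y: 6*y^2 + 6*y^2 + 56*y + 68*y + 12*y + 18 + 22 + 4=12*y^2 + 136*y + 44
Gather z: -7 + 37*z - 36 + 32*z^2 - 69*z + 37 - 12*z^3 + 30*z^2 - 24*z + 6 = -12*z^3 + 62*z^2 - 56*z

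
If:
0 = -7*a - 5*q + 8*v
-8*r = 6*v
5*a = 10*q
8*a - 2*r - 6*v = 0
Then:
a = 0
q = 0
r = 0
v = 0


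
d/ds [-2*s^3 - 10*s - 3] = -6*s^2 - 10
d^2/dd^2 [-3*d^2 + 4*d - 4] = -6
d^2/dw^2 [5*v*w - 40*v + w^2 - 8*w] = 2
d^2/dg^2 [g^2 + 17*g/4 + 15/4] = 2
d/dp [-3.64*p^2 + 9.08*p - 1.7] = 9.08 - 7.28*p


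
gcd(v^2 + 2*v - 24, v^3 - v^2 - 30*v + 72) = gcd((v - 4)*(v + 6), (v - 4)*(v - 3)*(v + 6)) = v^2 + 2*v - 24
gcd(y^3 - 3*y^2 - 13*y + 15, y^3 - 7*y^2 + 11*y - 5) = y^2 - 6*y + 5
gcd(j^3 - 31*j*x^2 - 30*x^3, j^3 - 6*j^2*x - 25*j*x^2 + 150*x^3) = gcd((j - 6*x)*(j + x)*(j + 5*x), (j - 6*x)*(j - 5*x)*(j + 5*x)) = -j^2 + j*x + 30*x^2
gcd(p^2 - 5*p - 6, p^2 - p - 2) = p + 1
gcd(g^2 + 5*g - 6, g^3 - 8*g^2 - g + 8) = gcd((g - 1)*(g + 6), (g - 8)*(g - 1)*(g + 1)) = g - 1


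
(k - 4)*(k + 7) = k^2 + 3*k - 28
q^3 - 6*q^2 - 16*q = q*(q - 8)*(q + 2)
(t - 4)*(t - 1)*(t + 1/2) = t^3 - 9*t^2/2 + 3*t/2 + 2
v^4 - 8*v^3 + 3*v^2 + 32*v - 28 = (v - 7)*(v - 2)*(v - 1)*(v + 2)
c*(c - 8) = c^2 - 8*c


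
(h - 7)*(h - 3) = h^2 - 10*h + 21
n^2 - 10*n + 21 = (n - 7)*(n - 3)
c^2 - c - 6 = (c - 3)*(c + 2)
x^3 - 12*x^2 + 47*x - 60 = (x - 5)*(x - 4)*(x - 3)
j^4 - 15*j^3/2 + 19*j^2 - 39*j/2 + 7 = (j - 7/2)*(j - 2)*(j - 1)^2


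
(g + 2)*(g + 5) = g^2 + 7*g + 10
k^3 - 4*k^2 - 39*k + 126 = (k - 7)*(k - 3)*(k + 6)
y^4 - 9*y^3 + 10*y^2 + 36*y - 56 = (y - 7)*(y - 2)^2*(y + 2)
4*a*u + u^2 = u*(4*a + u)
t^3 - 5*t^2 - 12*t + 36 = (t - 6)*(t - 2)*(t + 3)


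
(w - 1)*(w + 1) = w^2 - 1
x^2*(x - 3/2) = x^3 - 3*x^2/2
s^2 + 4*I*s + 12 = (s - 2*I)*(s + 6*I)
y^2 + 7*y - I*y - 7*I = (y + 7)*(y - I)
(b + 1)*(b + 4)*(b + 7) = b^3 + 12*b^2 + 39*b + 28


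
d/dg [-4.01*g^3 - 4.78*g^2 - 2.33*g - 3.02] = -12.03*g^2 - 9.56*g - 2.33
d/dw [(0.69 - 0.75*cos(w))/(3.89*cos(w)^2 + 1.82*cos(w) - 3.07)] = (-2.9175*cos(w)^2 + 5.3682*cos(w) - 1.0467)*sin(w)/(15.1321*cos(w)^4 + 14.1596*cos(w)^3 - 20.5722*cos(w)^2 - 11.1748*cos(w) + 9.4249)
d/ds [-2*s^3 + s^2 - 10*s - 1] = -6*s^2 + 2*s - 10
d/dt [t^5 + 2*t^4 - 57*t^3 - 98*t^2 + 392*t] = 5*t^4 + 8*t^3 - 171*t^2 - 196*t + 392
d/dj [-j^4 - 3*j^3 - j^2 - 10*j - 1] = -4*j^3 - 9*j^2 - 2*j - 10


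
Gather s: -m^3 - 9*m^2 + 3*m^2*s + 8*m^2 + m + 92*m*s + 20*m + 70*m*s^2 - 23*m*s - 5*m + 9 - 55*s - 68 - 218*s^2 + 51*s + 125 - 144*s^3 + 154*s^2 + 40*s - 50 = -m^3 - m^2 + 16*m - 144*s^3 + s^2*(70*m - 64) + s*(3*m^2 + 69*m + 36) + 16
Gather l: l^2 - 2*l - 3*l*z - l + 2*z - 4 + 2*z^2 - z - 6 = l^2 + l*(-3*z - 3) + 2*z^2 + z - 10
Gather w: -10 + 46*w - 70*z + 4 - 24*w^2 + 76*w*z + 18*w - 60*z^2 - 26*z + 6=-24*w^2 + w*(76*z + 64) - 60*z^2 - 96*z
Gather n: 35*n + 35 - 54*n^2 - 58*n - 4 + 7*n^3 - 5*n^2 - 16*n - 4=7*n^3 - 59*n^2 - 39*n + 27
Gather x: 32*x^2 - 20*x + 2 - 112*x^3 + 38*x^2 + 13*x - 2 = -112*x^3 + 70*x^2 - 7*x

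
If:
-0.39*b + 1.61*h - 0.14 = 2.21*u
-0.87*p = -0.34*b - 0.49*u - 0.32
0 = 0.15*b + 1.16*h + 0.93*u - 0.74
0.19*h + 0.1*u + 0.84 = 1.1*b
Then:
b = 0.85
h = 0.44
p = 0.76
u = 0.11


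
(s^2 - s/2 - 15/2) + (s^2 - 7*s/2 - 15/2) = 2*s^2 - 4*s - 15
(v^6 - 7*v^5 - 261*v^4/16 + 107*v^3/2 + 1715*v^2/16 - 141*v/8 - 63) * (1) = v^6 - 7*v^5 - 261*v^4/16 + 107*v^3/2 + 1715*v^2/16 - 141*v/8 - 63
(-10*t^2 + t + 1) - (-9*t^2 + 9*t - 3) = -t^2 - 8*t + 4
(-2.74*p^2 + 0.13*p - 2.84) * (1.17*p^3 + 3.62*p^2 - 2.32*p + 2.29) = -3.2058*p^5 - 9.7667*p^4 + 3.5046*p^3 - 16.857*p^2 + 6.8865*p - 6.5036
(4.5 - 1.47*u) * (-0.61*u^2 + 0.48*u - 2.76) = 0.8967*u^3 - 3.4506*u^2 + 6.2172*u - 12.42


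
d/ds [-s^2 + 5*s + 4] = 5 - 2*s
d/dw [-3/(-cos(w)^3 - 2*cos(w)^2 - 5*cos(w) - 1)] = 3*(3*cos(w)^2 + 4*cos(w) + 5)*sin(w)/(cos(w)^3 + 2*cos(w)^2 + 5*cos(w) + 1)^2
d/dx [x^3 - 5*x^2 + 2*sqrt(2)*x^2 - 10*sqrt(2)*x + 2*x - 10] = 3*x^2 - 10*x + 4*sqrt(2)*x - 10*sqrt(2) + 2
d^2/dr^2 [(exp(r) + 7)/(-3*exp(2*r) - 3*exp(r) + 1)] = (-9*exp(4*r) - 243*exp(3*r) - 207*exp(2*r) - 150*exp(r) - 22)*exp(r)/(27*exp(6*r) + 81*exp(5*r) + 54*exp(4*r) - 27*exp(3*r) - 18*exp(2*r) + 9*exp(r) - 1)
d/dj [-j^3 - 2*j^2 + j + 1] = -3*j^2 - 4*j + 1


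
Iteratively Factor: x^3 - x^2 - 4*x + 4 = (x + 2)*(x^2 - 3*x + 2) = (x - 1)*(x + 2)*(x - 2)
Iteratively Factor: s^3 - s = (s - 1)*(s^2 + s) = s*(s - 1)*(s + 1)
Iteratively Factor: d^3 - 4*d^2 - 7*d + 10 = (d - 1)*(d^2 - 3*d - 10) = (d - 5)*(d - 1)*(d + 2)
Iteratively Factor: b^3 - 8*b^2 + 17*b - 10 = (b - 5)*(b^2 - 3*b + 2) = (b - 5)*(b - 1)*(b - 2)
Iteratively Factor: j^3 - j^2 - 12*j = (j + 3)*(j^2 - 4*j) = (j - 4)*(j + 3)*(j)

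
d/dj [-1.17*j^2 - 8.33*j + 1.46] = -2.34*j - 8.33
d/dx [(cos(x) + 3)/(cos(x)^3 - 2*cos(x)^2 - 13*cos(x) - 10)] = (-21*cos(x) + 7*cos(2*x) + cos(3*x) - 51)*sin(x)/(2*(cos(x) - 5)^2*(cos(x) + 1)^2*(cos(x) + 2)^2)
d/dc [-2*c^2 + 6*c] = 6 - 4*c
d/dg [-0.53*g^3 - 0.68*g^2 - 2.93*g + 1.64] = -1.59*g^2 - 1.36*g - 2.93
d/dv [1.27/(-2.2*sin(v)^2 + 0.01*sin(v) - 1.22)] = (5.588*sin(v) - 0.0127)*cos(v)/(2.2*sin(v)^2 - 0.01*sin(v) + 1.22)^2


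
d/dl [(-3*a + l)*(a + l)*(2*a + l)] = -7*a^2 + 3*l^2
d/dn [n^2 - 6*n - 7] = 2*n - 6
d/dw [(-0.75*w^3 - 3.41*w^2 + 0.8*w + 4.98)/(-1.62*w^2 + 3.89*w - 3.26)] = (1.215*w^4 - 5.835*w^3 - 4.6339*w^2 + 38.3684*w - 21.9802)/(2.6244*w^4 - 12.6036*w^3 + 25.6945*w^2 - 25.3628*w + 10.6276)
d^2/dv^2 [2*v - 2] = 0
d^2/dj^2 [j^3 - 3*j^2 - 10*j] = 6*j - 6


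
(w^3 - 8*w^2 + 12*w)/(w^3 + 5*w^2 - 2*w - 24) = w*(w - 6)/(w^2 + 7*w + 12)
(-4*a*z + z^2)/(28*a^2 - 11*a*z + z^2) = z/(-7*a + z)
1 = 1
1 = 1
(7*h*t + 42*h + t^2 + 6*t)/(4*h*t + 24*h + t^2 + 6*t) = (7*h + t)/(4*h + t)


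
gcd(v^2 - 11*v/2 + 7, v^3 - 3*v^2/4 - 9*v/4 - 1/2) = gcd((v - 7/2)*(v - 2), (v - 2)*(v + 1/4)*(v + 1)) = v - 2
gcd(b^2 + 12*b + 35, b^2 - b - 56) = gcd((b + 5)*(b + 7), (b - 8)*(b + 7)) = b + 7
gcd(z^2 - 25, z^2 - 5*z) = z - 5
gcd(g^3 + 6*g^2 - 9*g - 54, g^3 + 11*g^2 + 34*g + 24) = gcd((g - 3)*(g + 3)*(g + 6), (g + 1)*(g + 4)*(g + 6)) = g + 6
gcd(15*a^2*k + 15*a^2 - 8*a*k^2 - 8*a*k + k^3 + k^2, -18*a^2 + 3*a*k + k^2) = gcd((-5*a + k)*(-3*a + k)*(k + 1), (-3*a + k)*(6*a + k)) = 3*a - k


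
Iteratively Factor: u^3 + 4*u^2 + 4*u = (u + 2)*(u^2 + 2*u) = u*(u + 2)*(u + 2)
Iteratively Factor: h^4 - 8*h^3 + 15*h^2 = (h)*(h^3 - 8*h^2 + 15*h) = h^2*(h^2 - 8*h + 15) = h^2*(h - 3)*(h - 5)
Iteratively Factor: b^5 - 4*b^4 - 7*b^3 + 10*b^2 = (b - 1)*(b^4 - 3*b^3 - 10*b^2) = b*(b - 1)*(b^3 - 3*b^2 - 10*b) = b*(b - 5)*(b - 1)*(b^2 + 2*b) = b*(b - 5)*(b - 1)*(b + 2)*(b)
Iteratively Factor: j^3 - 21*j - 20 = (j - 5)*(j^2 + 5*j + 4) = (j - 5)*(j + 1)*(j + 4)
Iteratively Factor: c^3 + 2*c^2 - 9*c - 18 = (c + 2)*(c^2 - 9) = (c + 2)*(c + 3)*(c - 3)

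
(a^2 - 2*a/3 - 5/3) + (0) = a^2 - 2*a/3 - 5/3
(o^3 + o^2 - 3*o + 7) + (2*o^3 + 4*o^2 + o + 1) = 3*o^3 + 5*o^2 - 2*o + 8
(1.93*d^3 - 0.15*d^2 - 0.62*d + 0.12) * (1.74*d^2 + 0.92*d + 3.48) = 3.3582*d^5 + 1.5146*d^4 + 5.4996*d^3 - 0.8836*d^2 - 2.0472*d + 0.4176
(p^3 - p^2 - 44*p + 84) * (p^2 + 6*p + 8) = p^5 + 5*p^4 - 42*p^3 - 188*p^2 + 152*p + 672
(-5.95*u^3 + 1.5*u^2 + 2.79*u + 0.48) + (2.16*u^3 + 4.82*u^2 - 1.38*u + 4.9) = -3.79*u^3 + 6.32*u^2 + 1.41*u + 5.38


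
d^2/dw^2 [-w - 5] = 0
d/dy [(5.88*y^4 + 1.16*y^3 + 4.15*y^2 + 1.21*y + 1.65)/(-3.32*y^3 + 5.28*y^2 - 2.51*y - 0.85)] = (-19.5216*y^6 + 62.0928*y^5 - 24.3736*y^4 - 17.7808*y^3 - 3.3293*y^2 - 24.479*y + 3.113)/(11.0224*y^6 - 35.0592*y^5 + 44.5448*y^4 - 20.8616*y^3 - 2.6759*y^2 + 4.267*y + 0.7225)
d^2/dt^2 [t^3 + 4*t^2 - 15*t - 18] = 6*t + 8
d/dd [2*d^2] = 4*d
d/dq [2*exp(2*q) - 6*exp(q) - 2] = (4*exp(q) - 6)*exp(q)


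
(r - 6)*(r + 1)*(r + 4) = r^3 - r^2 - 26*r - 24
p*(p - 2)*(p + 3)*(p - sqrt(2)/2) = p^4 - sqrt(2)*p^3/2 + p^3 - 6*p^2 - sqrt(2)*p^2/2 + 3*sqrt(2)*p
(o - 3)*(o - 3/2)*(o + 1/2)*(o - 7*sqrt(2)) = o^4 - 7*sqrt(2)*o^3 - 4*o^3 + 9*o^2/4 + 28*sqrt(2)*o^2 - 63*sqrt(2)*o/4 + 9*o/4 - 63*sqrt(2)/4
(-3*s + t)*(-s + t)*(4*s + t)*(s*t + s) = 12*s^4*t + 12*s^4 - 13*s^3*t^2 - 13*s^3*t + s*t^4 + s*t^3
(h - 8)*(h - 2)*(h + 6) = h^3 - 4*h^2 - 44*h + 96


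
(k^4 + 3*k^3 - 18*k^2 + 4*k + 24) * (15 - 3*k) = -3*k^5 + 6*k^4 + 99*k^3 - 282*k^2 - 12*k + 360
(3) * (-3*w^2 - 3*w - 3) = -9*w^2 - 9*w - 9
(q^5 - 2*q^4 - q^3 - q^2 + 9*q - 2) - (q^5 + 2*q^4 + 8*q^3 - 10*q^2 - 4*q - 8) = -4*q^4 - 9*q^3 + 9*q^2 + 13*q + 6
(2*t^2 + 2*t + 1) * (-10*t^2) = -20*t^4 - 20*t^3 - 10*t^2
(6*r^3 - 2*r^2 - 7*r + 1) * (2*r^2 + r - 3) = 12*r^5 + 2*r^4 - 34*r^3 + r^2 + 22*r - 3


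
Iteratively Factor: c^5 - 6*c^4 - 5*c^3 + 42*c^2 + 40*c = (c - 5)*(c^4 - c^3 - 10*c^2 - 8*c) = c*(c - 5)*(c^3 - c^2 - 10*c - 8) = c*(c - 5)*(c - 4)*(c^2 + 3*c + 2) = c*(c - 5)*(c - 4)*(c + 2)*(c + 1)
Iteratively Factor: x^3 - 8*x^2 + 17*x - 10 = (x - 2)*(x^2 - 6*x + 5) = (x - 2)*(x - 1)*(x - 5)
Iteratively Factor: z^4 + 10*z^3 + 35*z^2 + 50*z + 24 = (z + 2)*(z^3 + 8*z^2 + 19*z + 12) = (z + 1)*(z + 2)*(z^2 + 7*z + 12) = (z + 1)*(z + 2)*(z + 4)*(z + 3)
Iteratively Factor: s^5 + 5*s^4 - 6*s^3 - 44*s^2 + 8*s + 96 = (s + 3)*(s^4 + 2*s^3 - 12*s^2 - 8*s + 32) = (s + 3)*(s + 4)*(s^3 - 2*s^2 - 4*s + 8) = (s + 2)*(s + 3)*(s + 4)*(s^2 - 4*s + 4) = (s - 2)*(s + 2)*(s + 3)*(s + 4)*(s - 2)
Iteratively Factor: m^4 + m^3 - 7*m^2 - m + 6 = (m - 2)*(m^3 + 3*m^2 - m - 3) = (m - 2)*(m + 3)*(m^2 - 1) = (m - 2)*(m + 1)*(m + 3)*(m - 1)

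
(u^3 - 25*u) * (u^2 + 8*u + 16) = u^5 + 8*u^4 - 9*u^3 - 200*u^2 - 400*u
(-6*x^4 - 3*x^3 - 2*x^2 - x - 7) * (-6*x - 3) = 36*x^5 + 36*x^4 + 21*x^3 + 12*x^2 + 45*x + 21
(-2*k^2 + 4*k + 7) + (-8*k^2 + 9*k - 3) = -10*k^2 + 13*k + 4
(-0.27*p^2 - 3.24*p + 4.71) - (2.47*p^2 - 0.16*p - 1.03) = -2.74*p^2 - 3.08*p + 5.74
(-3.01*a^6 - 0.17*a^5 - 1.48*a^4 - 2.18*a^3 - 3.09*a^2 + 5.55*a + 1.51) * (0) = 0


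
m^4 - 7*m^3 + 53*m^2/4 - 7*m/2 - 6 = (m - 4)*(m - 2)*(m - 3/2)*(m + 1/2)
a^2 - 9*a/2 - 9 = (a - 6)*(a + 3/2)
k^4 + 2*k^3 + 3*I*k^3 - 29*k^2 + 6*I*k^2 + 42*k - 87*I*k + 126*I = (k - 3)*(k - 2)*(k + 7)*(k + 3*I)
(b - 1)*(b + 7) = b^2 + 6*b - 7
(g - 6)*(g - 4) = g^2 - 10*g + 24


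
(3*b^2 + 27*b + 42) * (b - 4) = 3*b^3 + 15*b^2 - 66*b - 168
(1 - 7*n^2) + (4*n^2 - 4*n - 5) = -3*n^2 - 4*n - 4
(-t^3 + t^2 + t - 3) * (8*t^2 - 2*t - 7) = -8*t^5 + 10*t^4 + 13*t^3 - 33*t^2 - t + 21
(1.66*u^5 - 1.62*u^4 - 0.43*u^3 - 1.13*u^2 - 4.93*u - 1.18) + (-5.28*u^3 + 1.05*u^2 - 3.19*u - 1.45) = 1.66*u^5 - 1.62*u^4 - 5.71*u^3 - 0.0799999999999998*u^2 - 8.12*u - 2.63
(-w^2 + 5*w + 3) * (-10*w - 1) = 10*w^3 - 49*w^2 - 35*w - 3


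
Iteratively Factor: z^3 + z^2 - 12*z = (z + 4)*(z^2 - 3*z) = (z - 3)*(z + 4)*(z)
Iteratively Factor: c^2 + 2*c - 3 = (c - 1)*(c + 3)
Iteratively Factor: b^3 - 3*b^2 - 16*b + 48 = (b - 4)*(b^2 + b - 12) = (b - 4)*(b - 3)*(b + 4)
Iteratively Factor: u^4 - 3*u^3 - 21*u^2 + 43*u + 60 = (u + 4)*(u^3 - 7*u^2 + 7*u + 15) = (u + 1)*(u + 4)*(u^2 - 8*u + 15) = (u - 3)*(u + 1)*(u + 4)*(u - 5)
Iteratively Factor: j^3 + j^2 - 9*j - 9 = (j + 1)*(j^2 - 9) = (j - 3)*(j + 1)*(j + 3)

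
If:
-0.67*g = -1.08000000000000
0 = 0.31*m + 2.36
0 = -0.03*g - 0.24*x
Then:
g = 1.61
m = -7.61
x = -0.20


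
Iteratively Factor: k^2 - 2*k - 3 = (k - 3)*(k + 1)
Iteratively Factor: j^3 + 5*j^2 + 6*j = (j + 2)*(j^2 + 3*j) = (j + 2)*(j + 3)*(j)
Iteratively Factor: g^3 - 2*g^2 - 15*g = (g + 3)*(g^2 - 5*g) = (g - 5)*(g + 3)*(g)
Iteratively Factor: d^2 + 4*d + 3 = (d + 3)*(d + 1)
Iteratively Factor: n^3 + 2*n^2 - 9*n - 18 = (n - 3)*(n^2 + 5*n + 6) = (n - 3)*(n + 3)*(n + 2)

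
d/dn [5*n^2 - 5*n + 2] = 10*n - 5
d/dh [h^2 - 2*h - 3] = 2*h - 2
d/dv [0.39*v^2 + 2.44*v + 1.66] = 0.78*v + 2.44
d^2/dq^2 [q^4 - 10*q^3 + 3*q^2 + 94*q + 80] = 12*q^2 - 60*q + 6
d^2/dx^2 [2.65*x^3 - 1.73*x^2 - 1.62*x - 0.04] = 15.9*x - 3.46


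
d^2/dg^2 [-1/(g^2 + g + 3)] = 2*(g^2 + g - (2*g + 1)^2 + 3)/(g^2 + g + 3)^3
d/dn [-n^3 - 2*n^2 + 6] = n*(-3*n - 4)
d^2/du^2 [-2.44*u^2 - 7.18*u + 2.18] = -4.88000000000000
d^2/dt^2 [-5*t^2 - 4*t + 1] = -10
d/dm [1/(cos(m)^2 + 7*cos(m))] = (2*cos(m) + 7)*sin(m)/((cos(m) + 7)^2*cos(m)^2)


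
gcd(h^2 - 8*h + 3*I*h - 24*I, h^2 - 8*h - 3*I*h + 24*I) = h - 8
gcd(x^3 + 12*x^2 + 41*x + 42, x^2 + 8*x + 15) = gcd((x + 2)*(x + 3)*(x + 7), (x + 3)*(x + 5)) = x + 3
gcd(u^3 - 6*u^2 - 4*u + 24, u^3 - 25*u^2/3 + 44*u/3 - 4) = u^2 - 8*u + 12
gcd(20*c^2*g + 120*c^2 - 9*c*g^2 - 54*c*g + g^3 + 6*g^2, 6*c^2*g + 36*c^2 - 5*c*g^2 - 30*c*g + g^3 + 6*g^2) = g + 6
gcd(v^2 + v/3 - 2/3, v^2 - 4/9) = v - 2/3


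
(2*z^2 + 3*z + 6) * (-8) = -16*z^2 - 24*z - 48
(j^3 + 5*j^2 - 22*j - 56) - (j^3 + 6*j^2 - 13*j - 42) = -j^2 - 9*j - 14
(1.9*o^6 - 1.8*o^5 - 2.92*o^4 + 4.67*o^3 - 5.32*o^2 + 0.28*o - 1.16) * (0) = 0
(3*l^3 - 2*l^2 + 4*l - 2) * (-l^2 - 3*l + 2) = -3*l^5 - 7*l^4 + 8*l^3 - 14*l^2 + 14*l - 4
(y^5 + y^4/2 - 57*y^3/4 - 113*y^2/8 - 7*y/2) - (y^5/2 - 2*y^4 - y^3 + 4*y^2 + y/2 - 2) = y^5/2 + 5*y^4/2 - 53*y^3/4 - 145*y^2/8 - 4*y + 2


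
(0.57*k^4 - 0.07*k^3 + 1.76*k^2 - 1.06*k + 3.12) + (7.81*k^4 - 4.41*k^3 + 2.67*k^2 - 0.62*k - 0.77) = 8.38*k^4 - 4.48*k^3 + 4.43*k^2 - 1.68*k + 2.35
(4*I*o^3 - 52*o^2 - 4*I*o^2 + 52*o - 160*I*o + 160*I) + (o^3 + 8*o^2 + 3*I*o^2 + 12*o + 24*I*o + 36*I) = o^3 + 4*I*o^3 - 44*o^2 - I*o^2 + 64*o - 136*I*o + 196*I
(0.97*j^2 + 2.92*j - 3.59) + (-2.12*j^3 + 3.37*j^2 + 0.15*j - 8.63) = -2.12*j^3 + 4.34*j^2 + 3.07*j - 12.22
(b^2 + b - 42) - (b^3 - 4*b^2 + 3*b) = -b^3 + 5*b^2 - 2*b - 42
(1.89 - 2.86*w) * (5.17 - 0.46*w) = 1.3156*w^2 - 15.6556*w + 9.7713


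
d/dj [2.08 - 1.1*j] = -1.10000000000000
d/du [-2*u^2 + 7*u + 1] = 7 - 4*u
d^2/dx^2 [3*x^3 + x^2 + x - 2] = 18*x + 2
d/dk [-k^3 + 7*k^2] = k*(14 - 3*k)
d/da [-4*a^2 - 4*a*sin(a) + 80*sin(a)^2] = -4*a*cos(a) - 8*a - 4*sin(a) + 80*sin(2*a)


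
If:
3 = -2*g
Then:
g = -3/2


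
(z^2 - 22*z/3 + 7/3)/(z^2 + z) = (3*z^2 - 22*z + 7)/(3*z*(z + 1))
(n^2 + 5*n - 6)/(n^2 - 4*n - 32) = (-n^2 - 5*n + 6)/(-n^2 + 4*n + 32)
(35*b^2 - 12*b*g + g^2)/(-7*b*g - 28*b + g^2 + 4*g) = (-5*b + g)/(g + 4)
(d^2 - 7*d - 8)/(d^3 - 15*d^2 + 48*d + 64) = 1/(d - 8)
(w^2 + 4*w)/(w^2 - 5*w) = (w + 4)/(w - 5)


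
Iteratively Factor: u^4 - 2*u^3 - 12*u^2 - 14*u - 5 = (u - 5)*(u^3 + 3*u^2 + 3*u + 1) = (u - 5)*(u + 1)*(u^2 + 2*u + 1) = (u - 5)*(u + 1)^2*(u + 1)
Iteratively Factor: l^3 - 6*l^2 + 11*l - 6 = (l - 3)*(l^2 - 3*l + 2) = (l - 3)*(l - 1)*(l - 2)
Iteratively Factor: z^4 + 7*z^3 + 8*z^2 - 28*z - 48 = (z - 2)*(z^3 + 9*z^2 + 26*z + 24) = (z - 2)*(z + 4)*(z^2 + 5*z + 6) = (z - 2)*(z + 2)*(z + 4)*(z + 3)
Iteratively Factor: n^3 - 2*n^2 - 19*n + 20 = (n - 5)*(n^2 + 3*n - 4) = (n - 5)*(n + 4)*(n - 1)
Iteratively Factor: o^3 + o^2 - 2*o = (o + 2)*(o^2 - o) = o*(o + 2)*(o - 1)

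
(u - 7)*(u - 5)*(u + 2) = u^3 - 10*u^2 + 11*u + 70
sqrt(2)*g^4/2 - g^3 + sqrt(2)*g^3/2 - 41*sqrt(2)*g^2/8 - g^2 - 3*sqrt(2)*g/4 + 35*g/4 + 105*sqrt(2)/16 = (g - 5/2)*(g + 7/2)*(g - 3*sqrt(2)/2)*(sqrt(2)*g/2 + 1/2)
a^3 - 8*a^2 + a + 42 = (a - 7)*(a - 3)*(a + 2)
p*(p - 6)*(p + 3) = p^3 - 3*p^2 - 18*p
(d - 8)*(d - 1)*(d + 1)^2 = d^4 - 7*d^3 - 9*d^2 + 7*d + 8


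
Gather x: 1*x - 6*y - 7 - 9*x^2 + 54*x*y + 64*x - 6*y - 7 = -9*x^2 + x*(54*y + 65) - 12*y - 14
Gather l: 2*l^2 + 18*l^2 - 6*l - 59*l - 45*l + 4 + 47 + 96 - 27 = 20*l^2 - 110*l + 120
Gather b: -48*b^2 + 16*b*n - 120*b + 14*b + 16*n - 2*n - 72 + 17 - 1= -48*b^2 + b*(16*n - 106) + 14*n - 56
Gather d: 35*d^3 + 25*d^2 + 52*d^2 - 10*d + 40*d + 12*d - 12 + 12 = 35*d^3 + 77*d^2 + 42*d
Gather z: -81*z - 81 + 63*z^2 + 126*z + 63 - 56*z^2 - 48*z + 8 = 7*z^2 - 3*z - 10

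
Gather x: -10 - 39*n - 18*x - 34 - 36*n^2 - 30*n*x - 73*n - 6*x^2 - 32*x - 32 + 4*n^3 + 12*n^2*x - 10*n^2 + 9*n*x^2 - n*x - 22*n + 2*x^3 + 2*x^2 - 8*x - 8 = 4*n^3 - 46*n^2 - 134*n + 2*x^3 + x^2*(9*n - 4) + x*(12*n^2 - 31*n - 58) - 84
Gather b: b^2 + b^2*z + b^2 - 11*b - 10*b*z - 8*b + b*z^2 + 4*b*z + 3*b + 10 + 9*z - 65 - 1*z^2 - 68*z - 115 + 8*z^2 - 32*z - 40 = b^2*(z + 2) + b*(z^2 - 6*z - 16) + 7*z^2 - 91*z - 210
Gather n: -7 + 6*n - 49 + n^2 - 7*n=n^2 - n - 56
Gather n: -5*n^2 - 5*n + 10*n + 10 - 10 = -5*n^2 + 5*n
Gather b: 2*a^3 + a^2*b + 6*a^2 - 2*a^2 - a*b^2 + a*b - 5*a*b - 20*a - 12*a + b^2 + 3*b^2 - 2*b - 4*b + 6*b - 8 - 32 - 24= 2*a^3 + 4*a^2 - 32*a + b^2*(4 - a) + b*(a^2 - 4*a) - 64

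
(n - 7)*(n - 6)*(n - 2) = n^3 - 15*n^2 + 68*n - 84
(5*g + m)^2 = 25*g^2 + 10*g*m + m^2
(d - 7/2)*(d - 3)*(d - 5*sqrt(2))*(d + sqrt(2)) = d^4 - 13*d^3/2 - 4*sqrt(2)*d^3 + d^2/2 + 26*sqrt(2)*d^2 - 42*sqrt(2)*d + 65*d - 105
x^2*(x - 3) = x^3 - 3*x^2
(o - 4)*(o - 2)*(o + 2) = o^3 - 4*o^2 - 4*o + 16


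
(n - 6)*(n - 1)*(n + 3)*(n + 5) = n^4 + n^3 - 35*n^2 - 57*n + 90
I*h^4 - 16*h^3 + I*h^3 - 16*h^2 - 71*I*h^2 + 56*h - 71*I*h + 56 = (h + I)*(h + 7*I)*(h + 8*I)*(I*h + I)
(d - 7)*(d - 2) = d^2 - 9*d + 14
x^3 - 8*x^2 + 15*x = x*(x - 5)*(x - 3)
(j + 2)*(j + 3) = j^2 + 5*j + 6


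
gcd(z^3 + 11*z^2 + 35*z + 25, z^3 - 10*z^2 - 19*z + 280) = z + 5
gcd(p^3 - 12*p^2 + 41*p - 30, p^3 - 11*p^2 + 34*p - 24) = p^2 - 7*p + 6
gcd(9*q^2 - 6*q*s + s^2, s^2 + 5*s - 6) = 1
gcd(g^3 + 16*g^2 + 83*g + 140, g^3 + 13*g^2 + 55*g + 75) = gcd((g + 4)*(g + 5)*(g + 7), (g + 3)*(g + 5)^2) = g + 5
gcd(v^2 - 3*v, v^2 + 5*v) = v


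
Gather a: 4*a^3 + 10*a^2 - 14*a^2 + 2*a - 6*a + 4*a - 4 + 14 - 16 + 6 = 4*a^3 - 4*a^2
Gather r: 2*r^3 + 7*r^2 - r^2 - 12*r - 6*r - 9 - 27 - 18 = 2*r^3 + 6*r^2 - 18*r - 54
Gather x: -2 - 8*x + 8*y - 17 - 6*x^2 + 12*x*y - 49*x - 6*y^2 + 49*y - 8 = -6*x^2 + x*(12*y - 57) - 6*y^2 + 57*y - 27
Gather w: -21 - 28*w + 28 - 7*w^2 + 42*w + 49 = -7*w^2 + 14*w + 56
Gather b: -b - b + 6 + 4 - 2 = 8 - 2*b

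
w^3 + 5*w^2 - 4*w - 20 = (w - 2)*(w + 2)*(w + 5)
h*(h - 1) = h^2 - h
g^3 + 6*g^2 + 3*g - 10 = (g - 1)*(g + 2)*(g + 5)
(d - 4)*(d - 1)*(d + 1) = d^3 - 4*d^2 - d + 4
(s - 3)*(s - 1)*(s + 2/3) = s^3 - 10*s^2/3 + s/3 + 2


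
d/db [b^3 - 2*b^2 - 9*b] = 3*b^2 - 4*b - 9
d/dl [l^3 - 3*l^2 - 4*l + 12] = 3*l^2 - 6*l - 4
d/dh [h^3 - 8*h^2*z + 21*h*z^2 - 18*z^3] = 3*h^2 - 16*h*z + 21*z^2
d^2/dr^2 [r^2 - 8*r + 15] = 2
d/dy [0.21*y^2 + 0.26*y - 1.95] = 0.42*y + 0.26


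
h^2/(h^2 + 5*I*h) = h/(h + 5*I)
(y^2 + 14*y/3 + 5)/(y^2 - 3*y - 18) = (y + 5/3)/(y - 6)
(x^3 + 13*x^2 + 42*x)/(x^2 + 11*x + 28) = x*(x + 6)/(x + 4)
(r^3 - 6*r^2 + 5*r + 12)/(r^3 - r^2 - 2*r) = (r^2 - 7*r + 12)/(r*(r - 2))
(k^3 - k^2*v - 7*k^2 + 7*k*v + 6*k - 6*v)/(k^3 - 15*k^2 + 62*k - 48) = (k - v)/(k - 8)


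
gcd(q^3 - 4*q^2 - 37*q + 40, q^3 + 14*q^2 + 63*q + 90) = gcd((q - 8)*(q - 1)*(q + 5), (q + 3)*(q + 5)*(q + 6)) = q + 5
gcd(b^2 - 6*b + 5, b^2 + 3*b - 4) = b - 1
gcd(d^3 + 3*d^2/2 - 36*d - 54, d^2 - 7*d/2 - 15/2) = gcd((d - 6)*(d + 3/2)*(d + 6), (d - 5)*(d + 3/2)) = d + 3/2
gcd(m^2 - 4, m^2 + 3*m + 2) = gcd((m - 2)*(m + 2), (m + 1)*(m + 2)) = m + 2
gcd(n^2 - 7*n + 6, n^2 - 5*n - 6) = n - 6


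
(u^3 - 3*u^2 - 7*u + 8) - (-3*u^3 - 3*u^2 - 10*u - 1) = 4*u^3 + 3*u + 9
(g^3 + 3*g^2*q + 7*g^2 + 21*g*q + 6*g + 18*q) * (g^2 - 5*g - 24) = g^5 + 3*g^4*q + 2*g^4 + 6*g^3*q - 53*g^3 - 159*g^2*q - 198*g^2 - 594*g*q - 144*g - 432*q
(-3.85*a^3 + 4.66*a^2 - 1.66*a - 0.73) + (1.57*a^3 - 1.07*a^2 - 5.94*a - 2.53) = -2.28*a^3 + 3.59*a^2 - 7.6*a - 3.26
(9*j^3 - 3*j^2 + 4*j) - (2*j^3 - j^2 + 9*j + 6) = 7*j^3 - 2*j^2 - 5*j - 6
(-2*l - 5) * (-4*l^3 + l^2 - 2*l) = 8*l^4 + 18*l^3 - l^2 + 10*l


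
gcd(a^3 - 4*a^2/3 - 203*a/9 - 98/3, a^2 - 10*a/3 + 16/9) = 1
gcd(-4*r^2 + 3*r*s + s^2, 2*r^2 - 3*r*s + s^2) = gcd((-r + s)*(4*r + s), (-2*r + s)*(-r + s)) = r - s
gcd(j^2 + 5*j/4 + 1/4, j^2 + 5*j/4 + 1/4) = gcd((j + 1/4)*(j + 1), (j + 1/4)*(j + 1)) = j^2 + 5*j/4 + 1/4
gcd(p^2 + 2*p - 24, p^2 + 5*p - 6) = p + 6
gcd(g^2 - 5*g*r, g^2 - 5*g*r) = -g^2 + 5*g*r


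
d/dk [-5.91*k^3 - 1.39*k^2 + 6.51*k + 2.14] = -17.73*k^2 - 2.78*k + 6.51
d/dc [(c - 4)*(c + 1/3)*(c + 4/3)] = 3*c^2 - 14*c/3 - 56/9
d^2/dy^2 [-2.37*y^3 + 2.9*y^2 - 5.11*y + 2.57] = 5.8 - 14.22*y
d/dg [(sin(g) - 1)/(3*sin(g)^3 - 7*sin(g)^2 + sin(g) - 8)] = (-6*sin(g)^3 + 16*sin(g)^2 - 14*sin(g) - 7)*cos(g)/(3*sin(g)^3 - 7*sin(g)^2 + sin(g) - 8)^2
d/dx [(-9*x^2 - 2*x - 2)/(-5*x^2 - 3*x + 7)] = (17*x^2 - 146*x - 20)/(25*x^4 + 30*x^3 - 61*x^2 - 42*x + 49)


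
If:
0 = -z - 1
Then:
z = -1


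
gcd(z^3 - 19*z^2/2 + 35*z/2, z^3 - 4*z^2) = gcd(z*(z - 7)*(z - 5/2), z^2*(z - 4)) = z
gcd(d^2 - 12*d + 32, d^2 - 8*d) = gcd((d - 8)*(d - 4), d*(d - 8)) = d - 8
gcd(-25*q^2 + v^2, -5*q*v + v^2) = 5*q - v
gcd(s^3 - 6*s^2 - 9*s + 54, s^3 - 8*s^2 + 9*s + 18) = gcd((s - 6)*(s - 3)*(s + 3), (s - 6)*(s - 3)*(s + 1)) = s^2 - 9*s + 18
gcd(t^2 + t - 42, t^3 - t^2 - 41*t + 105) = t + 7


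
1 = 1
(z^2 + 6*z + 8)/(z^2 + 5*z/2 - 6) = 2*(z + 2)/(2*z - 3)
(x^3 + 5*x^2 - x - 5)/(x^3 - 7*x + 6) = (x^2 + 6*x + 5)/(x^2 + x - 6)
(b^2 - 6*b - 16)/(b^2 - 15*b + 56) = (b + 2)/(b - 7)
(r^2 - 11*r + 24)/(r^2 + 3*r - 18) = (r - 8)/(r + 6)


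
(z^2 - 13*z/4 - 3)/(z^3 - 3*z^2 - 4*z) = (z + 3/4)/(z*(z + 1))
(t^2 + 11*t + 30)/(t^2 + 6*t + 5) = (t + 6)/(t + 1)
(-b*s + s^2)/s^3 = (-b + s)/s^2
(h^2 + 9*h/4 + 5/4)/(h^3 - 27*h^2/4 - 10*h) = (h + 1)/(h*(h - 8))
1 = 1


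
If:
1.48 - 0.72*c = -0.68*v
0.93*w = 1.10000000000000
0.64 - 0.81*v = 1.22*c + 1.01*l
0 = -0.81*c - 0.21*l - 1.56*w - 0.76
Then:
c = -8.21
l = 19.27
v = -10.87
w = 1.18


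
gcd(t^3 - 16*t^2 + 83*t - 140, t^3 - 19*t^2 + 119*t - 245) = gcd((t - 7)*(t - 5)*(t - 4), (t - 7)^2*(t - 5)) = t^2 - 12*t + 35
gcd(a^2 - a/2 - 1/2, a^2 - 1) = a - 1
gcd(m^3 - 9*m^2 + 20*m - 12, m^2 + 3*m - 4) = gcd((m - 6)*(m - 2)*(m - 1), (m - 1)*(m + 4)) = m - 1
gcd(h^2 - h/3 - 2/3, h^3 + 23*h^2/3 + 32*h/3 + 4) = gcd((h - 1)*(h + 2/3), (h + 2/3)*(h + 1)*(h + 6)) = h + 2/3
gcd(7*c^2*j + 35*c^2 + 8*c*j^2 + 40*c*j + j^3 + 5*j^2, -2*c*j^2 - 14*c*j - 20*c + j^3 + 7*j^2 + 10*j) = j + 5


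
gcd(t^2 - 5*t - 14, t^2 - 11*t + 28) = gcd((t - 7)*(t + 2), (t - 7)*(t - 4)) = t - 7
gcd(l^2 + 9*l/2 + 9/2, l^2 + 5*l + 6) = l + 3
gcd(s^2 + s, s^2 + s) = s^2 + s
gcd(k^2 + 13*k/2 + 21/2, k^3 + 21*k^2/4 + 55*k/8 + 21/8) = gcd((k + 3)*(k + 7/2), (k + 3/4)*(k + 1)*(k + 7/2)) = k + 7/2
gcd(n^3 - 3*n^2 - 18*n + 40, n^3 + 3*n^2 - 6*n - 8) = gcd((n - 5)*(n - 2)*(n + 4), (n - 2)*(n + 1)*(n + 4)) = n^2 + 2*n - 8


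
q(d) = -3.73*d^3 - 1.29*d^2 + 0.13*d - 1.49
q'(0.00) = 0.13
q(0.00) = -1.49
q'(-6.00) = -387.23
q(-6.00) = 756.97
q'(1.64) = -34.20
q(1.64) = -21.20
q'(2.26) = -62.85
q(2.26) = -50.84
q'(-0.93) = -7.15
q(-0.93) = 0.27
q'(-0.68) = -3.29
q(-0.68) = -1.00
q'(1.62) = -33.42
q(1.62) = -20.52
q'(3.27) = -127.96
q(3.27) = -145.28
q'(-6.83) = -504.25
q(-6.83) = 1125.87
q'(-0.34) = -0.29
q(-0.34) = -1.54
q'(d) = -11.19*d^2 - 2.58*d + 0.13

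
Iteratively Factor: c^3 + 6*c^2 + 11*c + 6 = (c + 3)*(c^2 + 3*c + 2) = (c + 2)*(c + 3)*(c + 1)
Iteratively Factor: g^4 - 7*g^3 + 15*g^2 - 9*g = (g - 1)*(g^3 - 6*g^2 + 9*g) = g*(g - 1)*(g^2 - 6*g + 9) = g*(g - 3)*(g - 1)*(g - 3)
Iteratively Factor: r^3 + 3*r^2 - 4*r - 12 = (r - 2)*(r^2 + 5*r + 6) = (r - 2)*(r + 3)*(r + 2)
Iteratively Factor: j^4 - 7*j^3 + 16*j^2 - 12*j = (j - 3)*(j^3 - 4*j^2 + 4*j) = (j - 3)*(j - 2)*(j^2 - 2*j) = j*(j - 3)*(j - 2)*(j - 2)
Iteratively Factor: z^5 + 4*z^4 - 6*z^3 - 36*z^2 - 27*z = (z)*(z^4 + 4*z^3 - 6*z^2 - 36*z - 27) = z*(z + 1)*(z^3 + 3*z^2 - 9*z - 27) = z*(z + 1)*(z + 3)*(z^2 - 9) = z*(z + 1)*(z + 3)^2*(z - 3)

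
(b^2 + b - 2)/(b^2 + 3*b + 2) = (b - 1)/(b + 1)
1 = 1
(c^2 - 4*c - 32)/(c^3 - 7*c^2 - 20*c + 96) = 1/(c - 3)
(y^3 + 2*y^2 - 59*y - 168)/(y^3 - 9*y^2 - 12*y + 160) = (y^2 + 10*y + 21)/(y^2 - y - 20)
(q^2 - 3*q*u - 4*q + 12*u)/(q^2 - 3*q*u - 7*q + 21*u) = (q - 4)/(q - 7)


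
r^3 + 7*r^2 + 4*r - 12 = (r - 1)*(r + 2)*(r + 6)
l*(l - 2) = l^2 - 2*l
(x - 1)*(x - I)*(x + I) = x^3 - x^2 + x - 1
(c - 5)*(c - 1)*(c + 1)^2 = c^4 - 4*c^3 - 6*c^2 + 4*c + 5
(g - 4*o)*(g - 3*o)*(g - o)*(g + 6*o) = g^4 - 2*g^3*o - 29*g^2*o^2 + 102*g*o^3 - 72*o^4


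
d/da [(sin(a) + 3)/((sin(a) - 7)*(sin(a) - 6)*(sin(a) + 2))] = 2*(-sin(a)^3 + sin(a)^2 + 33*sin(a) + 18)*cos(a)/((sin(a) - 7)^2*(sin(a) - 6)^2*(sin(a) + 2)^2)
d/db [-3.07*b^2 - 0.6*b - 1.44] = -6.14*b - 0.6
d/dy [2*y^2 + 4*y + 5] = 4*y + 4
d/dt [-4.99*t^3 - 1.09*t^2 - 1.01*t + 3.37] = -14.97*t^2 - 2.18*t - 1.01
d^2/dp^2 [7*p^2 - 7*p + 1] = 14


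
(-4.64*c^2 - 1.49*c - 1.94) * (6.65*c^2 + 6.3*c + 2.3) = -30.856*c^4 - 39.1405*c^3 - 32.96*c^2 - 15.649*c - 4.462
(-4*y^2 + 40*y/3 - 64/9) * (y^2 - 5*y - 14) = -4*y^4 + 100*y^3/3 - 160*y^2/9 - 1360*y/9 + 896/9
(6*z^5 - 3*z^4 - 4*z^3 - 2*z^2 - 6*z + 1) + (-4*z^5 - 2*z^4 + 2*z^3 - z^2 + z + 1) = 2*z^5 - 5*z^4 - 2*z^3 - 3*z^2 - 5*z + 2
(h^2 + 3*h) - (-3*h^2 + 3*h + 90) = 4*h^2 - 90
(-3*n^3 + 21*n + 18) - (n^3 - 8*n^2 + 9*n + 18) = -4*n^3 + 8*n^2 + 12*n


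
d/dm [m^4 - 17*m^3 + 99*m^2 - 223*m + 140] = 4*m^3 - 51*m^2 + 198*m - 223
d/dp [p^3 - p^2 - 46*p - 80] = 3*p^2 - 2*p - 46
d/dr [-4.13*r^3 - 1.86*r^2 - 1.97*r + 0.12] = -12.39*r^2 - 3.72*r - 1.97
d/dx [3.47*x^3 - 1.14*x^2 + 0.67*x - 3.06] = 10.41*x^2 - 2.28*x + 0.67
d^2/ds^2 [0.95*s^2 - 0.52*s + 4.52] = 1.90000000000000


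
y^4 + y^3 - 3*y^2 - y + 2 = (y - 1)^2*(y + 1)*(y + 2)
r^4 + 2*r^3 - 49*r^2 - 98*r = r*(r - 7)*(r + 2)*(r + 7)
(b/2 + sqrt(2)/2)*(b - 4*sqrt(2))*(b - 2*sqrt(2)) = b^3/2 - 5*sqrt(2)*b^2/2 + 2*b + 8*sqrt(2)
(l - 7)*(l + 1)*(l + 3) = l^3 - 3*l^2 - 25*l - 21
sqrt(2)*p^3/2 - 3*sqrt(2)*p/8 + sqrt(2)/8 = (p - 1/2)^2*(sqrt(2)*p/2 + sqrt(2)/2)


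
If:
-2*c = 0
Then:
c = 0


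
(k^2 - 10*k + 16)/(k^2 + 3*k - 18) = (k^2 - 10*k + 16)/(k^2 + 3*k - 18)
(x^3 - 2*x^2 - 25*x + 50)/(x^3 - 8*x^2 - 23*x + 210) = (x^2 - 7*x + 10)/(x^2 - 13*x + 42)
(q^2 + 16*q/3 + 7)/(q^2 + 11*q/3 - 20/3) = (3*q^2 + 16*q + 21)/(3*q^2 + 11*q - 20)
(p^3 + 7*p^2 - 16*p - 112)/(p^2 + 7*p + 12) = (p^2 + 3*p - 28)/(p + 3)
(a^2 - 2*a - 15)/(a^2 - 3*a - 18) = (a - 5)/(a - 6)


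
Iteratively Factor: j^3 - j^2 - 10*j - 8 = (j - 4)*(j^2 + 3*j + 2) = (j - 4)*(j + 1)*(j + 2)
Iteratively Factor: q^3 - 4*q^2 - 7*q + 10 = (q + 2)*(q^2 - 6*q + 5) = (q - 5)*(q + 2)*(q - 1)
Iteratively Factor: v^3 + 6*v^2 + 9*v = (v + 3)*(v^2 + 3*v) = (v + 3)^2*(v)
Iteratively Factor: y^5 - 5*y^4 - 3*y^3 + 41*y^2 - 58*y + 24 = (y - 2)*(y^4 - 3*y^3 - 9*y^2 + 23*y - 12) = (y - 4)*(y - 2)*(y^3 + y^2 - 5*y + 3) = (y - 4)*(y - 2)*(y + 3)*(y^2 - 2*y + 1) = (y - 4)*(y - 2)*(y - 1)*(y + 3)*(y - 1)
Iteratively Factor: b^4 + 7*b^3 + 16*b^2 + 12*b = (b)*(b^3 + 7*b^2 + 16*b + 12) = b*(b + 2)*(b^2 + 5*b + 6) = b*(b + 2)*(b + 3)*(b + 2)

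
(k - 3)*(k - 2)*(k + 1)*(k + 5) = k^4 + k^3 - 19*k^2 + 11*k + 30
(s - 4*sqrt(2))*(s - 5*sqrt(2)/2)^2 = s^3 - 9*sqrt(2)*s^2 + 105*s/2 - 50*sqrt(2)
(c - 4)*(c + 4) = c^2 - 16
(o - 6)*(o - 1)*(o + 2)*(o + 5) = o^4 - 33*o^2 - 28*o + 60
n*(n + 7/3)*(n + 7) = n^3 + 28*n^2/3 + 49*n/3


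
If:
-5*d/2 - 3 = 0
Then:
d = -6/5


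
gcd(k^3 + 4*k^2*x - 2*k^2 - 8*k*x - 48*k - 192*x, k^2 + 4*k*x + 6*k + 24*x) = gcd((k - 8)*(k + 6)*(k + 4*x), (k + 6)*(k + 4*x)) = k^2 + 4*k*x + 6*k + 24*x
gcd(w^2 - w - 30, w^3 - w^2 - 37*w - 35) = w + 5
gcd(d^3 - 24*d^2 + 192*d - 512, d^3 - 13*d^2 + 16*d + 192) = d^2 - 16*d + 64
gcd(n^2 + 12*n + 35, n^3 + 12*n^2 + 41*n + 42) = n + 7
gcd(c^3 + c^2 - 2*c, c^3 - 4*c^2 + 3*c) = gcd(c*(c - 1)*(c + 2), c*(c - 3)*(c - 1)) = c^2 - c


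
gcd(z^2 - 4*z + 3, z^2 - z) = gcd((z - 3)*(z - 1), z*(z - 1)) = z - 1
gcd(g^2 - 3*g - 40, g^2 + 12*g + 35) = g + 5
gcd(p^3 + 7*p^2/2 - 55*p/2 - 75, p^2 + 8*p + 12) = p + 6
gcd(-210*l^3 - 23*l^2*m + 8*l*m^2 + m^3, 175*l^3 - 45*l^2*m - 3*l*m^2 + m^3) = 35*l^2 - 2*l*m - m^2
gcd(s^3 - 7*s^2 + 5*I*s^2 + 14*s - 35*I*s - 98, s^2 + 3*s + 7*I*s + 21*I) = s + 7*I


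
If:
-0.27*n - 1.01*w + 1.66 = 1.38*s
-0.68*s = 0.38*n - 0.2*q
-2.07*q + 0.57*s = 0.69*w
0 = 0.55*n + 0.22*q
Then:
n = 0.33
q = -0.83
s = -0.43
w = 2.14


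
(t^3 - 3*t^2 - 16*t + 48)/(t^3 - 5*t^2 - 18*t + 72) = (t - 4)/(t - 6)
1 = 1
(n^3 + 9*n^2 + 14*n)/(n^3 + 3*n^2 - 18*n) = (n^2 + 9*n + 14)/(n^2 + 3*n - 18)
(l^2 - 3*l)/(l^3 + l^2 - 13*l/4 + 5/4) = 4*l*(l - 3)/(4*l^3 + 4*l^2 - 13*l + 5)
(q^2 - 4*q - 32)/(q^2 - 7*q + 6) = (q^2 - 4*q - 32)/(q^2 - 7*q + 6)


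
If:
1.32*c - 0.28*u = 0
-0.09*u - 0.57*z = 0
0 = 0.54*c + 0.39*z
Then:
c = 0.00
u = 0.00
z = 0.00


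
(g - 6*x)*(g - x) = g^2 - 7*g*x + 6*x^2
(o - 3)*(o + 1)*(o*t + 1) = o^3*t - 2*o^2*t + o^2 - 3*o*t - 2*o - 3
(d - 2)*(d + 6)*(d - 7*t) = d^3 - 7*d^2*t + 4*d^2 - 28*d*t - 12*d + 84*t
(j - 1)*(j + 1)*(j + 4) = j^3 + 4*j^2 - j - 4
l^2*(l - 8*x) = l^3 - 8*l^2*x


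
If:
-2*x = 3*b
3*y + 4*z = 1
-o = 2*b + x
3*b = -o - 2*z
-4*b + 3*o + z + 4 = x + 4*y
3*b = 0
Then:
No Solution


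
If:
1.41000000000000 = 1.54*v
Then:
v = 0.92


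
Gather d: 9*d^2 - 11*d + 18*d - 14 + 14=9*d^2 + 7*d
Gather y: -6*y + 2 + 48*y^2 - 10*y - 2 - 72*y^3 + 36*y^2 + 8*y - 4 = -72*y^3 + 84*y^2 - 8*y - 4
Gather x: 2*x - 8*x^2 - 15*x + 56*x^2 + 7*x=48*x^2 - 6*x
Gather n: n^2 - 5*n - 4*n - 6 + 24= n^2 - 9*n + 18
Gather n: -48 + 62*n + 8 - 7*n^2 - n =-7*n^2 + 61*n - 40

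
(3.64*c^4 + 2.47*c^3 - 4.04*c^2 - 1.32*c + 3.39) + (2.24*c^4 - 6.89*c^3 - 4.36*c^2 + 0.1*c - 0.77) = 5.88*c^4 - 4.42*c^3 - 8.4*c^2 - 1.22*c + 2.62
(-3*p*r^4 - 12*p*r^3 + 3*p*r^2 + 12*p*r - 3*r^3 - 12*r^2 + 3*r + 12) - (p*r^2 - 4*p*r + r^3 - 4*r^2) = -3*p*r^4 - 12*p*r^3 + 2*p*r^2 + 16*p*r - 4*r^3 - 8*r^2 + 3*r + 12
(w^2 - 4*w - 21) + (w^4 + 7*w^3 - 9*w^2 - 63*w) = w^4 + 7*w^3 - 8*w^2 - 67*w - 21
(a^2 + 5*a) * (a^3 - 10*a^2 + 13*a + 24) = a^5 - 5*a^4 - 37*a^3 + 89*a^2 + 120*a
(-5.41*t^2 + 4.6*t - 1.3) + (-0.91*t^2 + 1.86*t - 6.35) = -6.32*t^2 + 6.46*t - 7.65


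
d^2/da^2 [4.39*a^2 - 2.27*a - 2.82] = 8.78000000000000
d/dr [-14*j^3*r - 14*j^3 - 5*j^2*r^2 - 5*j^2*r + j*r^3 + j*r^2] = j*(-14*j^2 - 10*j*r - 5*j + 3*r^2 + 2*r)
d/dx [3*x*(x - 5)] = 6*x - 15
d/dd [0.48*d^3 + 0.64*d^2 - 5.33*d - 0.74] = 1.44*d^2 + 1.28*d - 5.33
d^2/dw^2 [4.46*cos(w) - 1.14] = -4.46*cos(w)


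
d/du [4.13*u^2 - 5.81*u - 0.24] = 8.26*u - 5.81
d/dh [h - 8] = 1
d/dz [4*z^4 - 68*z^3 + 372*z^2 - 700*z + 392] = 16*z^3 - 204*z^2 + 744*z - 700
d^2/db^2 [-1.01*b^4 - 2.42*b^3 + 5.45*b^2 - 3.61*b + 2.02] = -12.12*b^2 - 14.52*b + 10.9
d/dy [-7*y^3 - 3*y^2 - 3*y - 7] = -21*y^2 - 6*y - 3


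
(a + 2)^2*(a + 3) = a^3 + 7*a^2 + 16*a + 12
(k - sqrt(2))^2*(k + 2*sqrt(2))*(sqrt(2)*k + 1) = sqrt(2)*k^4 + k^3 - 6*sqrt(2)*k^2 + 2*k + 4*sqrt(2)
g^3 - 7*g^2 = g^2*(g - 7)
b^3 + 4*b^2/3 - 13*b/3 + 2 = (b - 1)*(b - 2/3)*(b + 3)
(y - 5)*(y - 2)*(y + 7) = y^3 - 39*y + 70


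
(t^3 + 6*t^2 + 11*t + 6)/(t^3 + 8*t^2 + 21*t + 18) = (t + 1)/(t + 3)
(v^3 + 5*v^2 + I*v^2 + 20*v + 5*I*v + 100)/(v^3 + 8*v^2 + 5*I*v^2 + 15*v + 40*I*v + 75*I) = (v - 4*I)/(v + 3)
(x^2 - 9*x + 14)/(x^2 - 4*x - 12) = (-x^2 + 9*x - 14)/(-x^2 + 4*x + 12)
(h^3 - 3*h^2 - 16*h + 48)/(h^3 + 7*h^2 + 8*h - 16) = (h^2 - 7*h + 12)/(h^2 + 3*h - 4)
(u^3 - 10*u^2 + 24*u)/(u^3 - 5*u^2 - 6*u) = (u - 4)/(u + 1)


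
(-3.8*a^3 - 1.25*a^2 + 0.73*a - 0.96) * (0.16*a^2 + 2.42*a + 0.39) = -0.608*a^5 - 9.396*a^4 - 4.3902*a^3 + 1.1255*a^2 - 2.0385*a - 0.3744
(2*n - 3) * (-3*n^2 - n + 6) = -6*n^3 + 7*n^2 + 15*n - 18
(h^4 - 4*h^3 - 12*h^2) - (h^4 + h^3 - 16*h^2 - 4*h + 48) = -5*h^3 + 4*h^2 + 4*h - 48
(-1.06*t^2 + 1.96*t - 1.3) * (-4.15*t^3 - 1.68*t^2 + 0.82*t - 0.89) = 4.399*t^5 - 6.3532*t^4 + 1.233*t^3 + 4.7346*t^2 - 2.8104*t + 1.157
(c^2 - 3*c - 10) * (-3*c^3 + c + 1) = -3*c^5 + 9*c^4 + 31*c^3 - 2*c^2 - 13*c - 10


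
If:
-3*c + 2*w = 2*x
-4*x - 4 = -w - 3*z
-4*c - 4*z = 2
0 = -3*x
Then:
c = -11/3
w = -11/2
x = 0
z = 19/6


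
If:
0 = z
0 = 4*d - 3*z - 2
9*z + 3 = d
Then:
No Solution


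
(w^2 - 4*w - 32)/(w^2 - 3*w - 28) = (w - 8)/(w - 7)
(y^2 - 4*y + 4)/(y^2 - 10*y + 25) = (y^2 - 4*y + 4)/(y^2 - 10*y + 25)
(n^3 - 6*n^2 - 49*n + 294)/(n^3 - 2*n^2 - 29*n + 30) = (n^2 - 49)/(n^2 + 4*n - 5)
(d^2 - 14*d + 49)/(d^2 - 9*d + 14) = (d - 7)/(d - 2)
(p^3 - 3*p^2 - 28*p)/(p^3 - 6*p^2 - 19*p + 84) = p/(p - 3)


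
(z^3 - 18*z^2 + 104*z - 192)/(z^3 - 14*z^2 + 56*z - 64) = (z - 6)/(z - 2)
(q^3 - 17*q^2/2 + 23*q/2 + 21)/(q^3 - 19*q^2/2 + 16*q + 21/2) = (2*q^3 - 17*q^2 + 23*q + 42)/(2*q^3 - 19*q^2 + 32*q + 21)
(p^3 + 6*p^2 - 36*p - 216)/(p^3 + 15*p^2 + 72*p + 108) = (p - 6)/(p + 3)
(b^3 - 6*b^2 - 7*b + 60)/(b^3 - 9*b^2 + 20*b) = (b + 3)/b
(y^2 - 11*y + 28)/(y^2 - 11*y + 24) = (y^2 - 11*y + 28)/(y^2 - 11*y + 24)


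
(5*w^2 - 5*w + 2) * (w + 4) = 5*w^3 + 15*w^2 - 18*w + 8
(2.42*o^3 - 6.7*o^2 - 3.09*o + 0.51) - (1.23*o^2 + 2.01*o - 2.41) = 2.42*o^3 - 7.93*o^2 - 5.1*o + 2.92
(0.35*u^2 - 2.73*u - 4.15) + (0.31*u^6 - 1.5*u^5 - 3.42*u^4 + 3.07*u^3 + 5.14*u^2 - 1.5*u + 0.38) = 0.31*u^6 - 1.5*u^5 - 3.42*u^4 + 3.07*u^3 + 5.49*u^2 - 4.23*u - 3.77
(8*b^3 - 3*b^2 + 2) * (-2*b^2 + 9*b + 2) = -16*b^5 + 78*b^4 - 11*b^3 - 10*b^2 + 18*b + 4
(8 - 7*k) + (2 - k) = 10 - 8*k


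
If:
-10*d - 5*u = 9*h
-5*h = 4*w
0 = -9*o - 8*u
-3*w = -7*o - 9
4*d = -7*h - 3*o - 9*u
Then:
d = 3564/6733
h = -7020/6733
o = -4896/6733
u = 5508/6733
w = 8775/6733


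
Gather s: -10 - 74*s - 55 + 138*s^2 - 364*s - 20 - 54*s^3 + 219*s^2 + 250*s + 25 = -54*s^3 + 357*s^2 - 188*s - 60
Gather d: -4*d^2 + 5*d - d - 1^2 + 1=-4*d^2 + 4*d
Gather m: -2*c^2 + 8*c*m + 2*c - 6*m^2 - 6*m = -2*c^2 + 2*c - 6*m^2 + m*(8*c - 6)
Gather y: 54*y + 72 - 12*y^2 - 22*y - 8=-12*y^2 + 32*y + 64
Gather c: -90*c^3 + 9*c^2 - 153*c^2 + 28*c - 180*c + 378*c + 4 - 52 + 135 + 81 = -90*c^3 - 144*c^2 + 226*c + 168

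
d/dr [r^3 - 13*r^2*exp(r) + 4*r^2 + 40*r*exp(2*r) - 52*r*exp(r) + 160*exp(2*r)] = -13*r^2*exp(r) + 3*r^2 + 80*r*exp(2*r) - 78*r*exp(r) + 8*r + 360*exp(2*r) - 52*exp(r)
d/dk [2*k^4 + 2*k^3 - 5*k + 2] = 8*k^3 + 6*k^2 - 5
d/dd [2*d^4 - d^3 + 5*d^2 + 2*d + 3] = 8*d^3 - 3*d^2 + 10*d + 2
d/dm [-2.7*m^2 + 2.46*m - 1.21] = 2.46 - 5.4*m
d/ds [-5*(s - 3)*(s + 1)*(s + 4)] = -15*s^2 - 20*s + 55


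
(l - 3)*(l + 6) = l^2 + 3*l - 18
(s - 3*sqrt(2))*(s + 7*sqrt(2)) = s^2 + 4*sqrt(2)*s - 42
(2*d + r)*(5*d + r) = 10*d^2 + 7*d*r + r^2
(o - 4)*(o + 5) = o^2 + o - 20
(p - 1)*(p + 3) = p^2 + 2*p - 3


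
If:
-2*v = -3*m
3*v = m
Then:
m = 0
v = 0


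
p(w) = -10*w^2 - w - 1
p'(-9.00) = 179.00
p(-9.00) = -802.00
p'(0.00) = -1.00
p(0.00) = -1.00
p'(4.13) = -83.60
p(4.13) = -175.70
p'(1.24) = -25.80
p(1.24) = -17.62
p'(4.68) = -94.60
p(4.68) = -224.70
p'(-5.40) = 107.00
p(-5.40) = -287.20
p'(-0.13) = 1.60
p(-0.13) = -1.04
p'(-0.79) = 14.80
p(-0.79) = -6.45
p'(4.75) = -96.00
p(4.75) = -231.38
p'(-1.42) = 27.40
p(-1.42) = -19.74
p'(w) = -20*w - 1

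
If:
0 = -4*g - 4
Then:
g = -1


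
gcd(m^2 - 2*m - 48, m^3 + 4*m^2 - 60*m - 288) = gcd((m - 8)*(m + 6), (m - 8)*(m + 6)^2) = m^2 - 2*m - 48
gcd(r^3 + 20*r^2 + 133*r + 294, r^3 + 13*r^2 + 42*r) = r^2 + 13*r + 42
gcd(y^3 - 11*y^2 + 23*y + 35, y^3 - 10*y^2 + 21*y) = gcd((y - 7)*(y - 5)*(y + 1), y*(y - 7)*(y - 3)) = y - 7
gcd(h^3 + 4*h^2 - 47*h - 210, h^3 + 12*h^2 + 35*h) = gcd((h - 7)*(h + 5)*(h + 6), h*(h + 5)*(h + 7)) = h + 5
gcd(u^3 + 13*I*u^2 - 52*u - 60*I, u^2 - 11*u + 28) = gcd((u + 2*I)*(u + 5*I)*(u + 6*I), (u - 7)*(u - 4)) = 1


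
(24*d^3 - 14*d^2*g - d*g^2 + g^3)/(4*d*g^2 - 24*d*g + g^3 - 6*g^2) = (6*d^2 - 5*d*g + g^2)/(g*(g - 6))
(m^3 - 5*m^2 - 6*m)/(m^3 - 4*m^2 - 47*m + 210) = m*(m + 1)/(m^2 + 2*m - 35)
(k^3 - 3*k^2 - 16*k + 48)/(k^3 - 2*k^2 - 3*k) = (k^2 - 16)/(k*(k + 1))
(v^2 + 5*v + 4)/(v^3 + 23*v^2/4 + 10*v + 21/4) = 4*(v + 4)/(4*v^2 + 19*v + 21)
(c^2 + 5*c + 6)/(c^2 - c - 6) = (c + 3)/(c - 3)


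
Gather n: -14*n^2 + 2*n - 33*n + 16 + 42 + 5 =-14*n^2 - 31*n + 63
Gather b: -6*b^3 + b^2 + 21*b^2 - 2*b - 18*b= -6*b^3 + 22*b^2 - 20*b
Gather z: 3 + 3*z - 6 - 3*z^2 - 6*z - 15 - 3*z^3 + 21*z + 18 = -3*z^3 - 3*z^2 + 18*z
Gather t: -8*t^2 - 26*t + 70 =-8*t^2 - 26*t + 70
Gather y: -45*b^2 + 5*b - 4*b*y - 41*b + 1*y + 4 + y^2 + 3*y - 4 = -45*b^2 - 36*b + y^2 + y*(4 - 4*b)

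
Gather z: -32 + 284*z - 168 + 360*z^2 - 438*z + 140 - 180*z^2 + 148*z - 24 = 180*z^2 - 6*z - 84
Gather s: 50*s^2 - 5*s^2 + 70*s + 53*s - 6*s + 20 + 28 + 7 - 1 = 45*s^2 + 117*s + 54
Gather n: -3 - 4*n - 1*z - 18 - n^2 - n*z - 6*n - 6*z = -n^2 + n*(-z - 10) - 7*z - 21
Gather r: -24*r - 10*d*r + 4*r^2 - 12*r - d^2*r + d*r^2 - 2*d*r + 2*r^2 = r^2*(d + 6) + r*(-d^2 - 12*d - 36)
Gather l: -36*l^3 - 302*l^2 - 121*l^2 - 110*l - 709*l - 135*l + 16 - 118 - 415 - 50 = -36*l^3 - 423*l^2 - 954*l - 567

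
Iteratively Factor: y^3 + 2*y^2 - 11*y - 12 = (y - 3)*(y^2 + 5*y + 4) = (y - 3)*(y + 1)*(y + 4)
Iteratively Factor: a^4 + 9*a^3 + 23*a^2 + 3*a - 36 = (a + 3)*(a^3 + 6*a^2 + 5*a - 12) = (a + 3)^2*(a^2 + 3*a - 4) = (a + 3)^2*(a + 4)*(a - 1)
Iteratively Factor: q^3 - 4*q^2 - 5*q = (q - 5)*(q^2 + q) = q*(q - 5)*(q + 1)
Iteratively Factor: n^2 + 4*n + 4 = (n + 2)*(n + 2)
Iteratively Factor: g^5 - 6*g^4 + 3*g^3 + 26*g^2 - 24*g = (g)*(g^4 - 6*g^3 + 3*g^2 + 26*g - 24) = g*(g - 4)*(g^3 - 2*g^2 - 5*g + 6) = g*(g - 4)*(g + 2)*(g^2 - 4*g + 3) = g*(g - 4)*(g - 3)*(g + 2)*(g - 1)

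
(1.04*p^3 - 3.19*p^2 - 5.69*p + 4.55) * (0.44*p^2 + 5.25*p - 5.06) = 0.4576*p^5 + 4.0564*p^4 - 24.5135*p^3 - 11.7291*p^2 + 52.6789*p - 23.023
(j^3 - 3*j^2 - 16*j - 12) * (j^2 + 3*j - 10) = j^5 - 35*j^3 - 30*j^2 + 124*j + 120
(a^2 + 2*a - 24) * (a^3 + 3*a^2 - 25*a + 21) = a^5 + 5*a^4 - 43*a^3 - 101*a^2 + 642*a - 504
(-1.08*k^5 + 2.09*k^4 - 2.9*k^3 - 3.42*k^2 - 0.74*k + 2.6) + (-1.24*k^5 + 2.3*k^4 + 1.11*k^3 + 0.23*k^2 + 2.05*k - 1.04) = -2.32*k^5 + 4.39*k^4 - 1.79*k^3 - 3.19*k^2 + 1.31*k + 1.56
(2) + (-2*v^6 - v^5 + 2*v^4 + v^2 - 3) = -2*v^6 - v^5 + 2*v^4 + v^2 - 1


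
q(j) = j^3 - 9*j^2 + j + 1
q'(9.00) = 82.00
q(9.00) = 10.00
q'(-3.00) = 82.00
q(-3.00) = -110.00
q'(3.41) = -25.50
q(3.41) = -60.59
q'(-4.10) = 125.23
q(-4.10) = -223.31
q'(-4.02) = 121.84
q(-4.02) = -213.43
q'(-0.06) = 2.09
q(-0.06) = 0.91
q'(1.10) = -15.17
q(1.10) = -7.46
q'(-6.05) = 219.71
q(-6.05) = -555.92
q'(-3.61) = 105.08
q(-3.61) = -166.94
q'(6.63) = 13.53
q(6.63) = -96.55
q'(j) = 3*j^2 - 18*j + 1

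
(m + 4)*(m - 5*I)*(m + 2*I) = m^3 + 4*m^2 - 3*I*m^2 + 10*m - 12*I*m + 40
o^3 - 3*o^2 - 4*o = o*(o - 4)*(o + 1)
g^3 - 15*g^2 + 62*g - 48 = (g - 8)*(g - 6)*(g - 1)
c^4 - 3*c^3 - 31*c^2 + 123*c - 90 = (c - 5)*(c - 3)*(c - 1)*(c + 6)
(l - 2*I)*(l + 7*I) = l^2 + 5*I*l + 14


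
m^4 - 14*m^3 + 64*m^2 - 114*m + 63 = (m - 7)*(m - 3)^2*(m - 1)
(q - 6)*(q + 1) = q^2 - 5*q - 6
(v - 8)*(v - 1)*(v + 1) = v^3 - 8*v^2 - v + 8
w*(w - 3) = w^2 - 3*w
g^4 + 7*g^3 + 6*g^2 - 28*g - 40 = (g - 2)*(g + 2)^2*(g + 5)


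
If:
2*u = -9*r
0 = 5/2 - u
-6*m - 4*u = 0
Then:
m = -5/3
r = -5/9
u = 5/2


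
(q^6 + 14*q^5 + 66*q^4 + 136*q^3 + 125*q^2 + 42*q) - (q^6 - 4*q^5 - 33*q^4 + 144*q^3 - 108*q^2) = 18*q^5 + 99*q^4 - 8*q^3 + 233*q^2 + 42*q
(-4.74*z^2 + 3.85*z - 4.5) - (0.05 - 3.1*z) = -4.74*z^2 + 6.95*z - 4.55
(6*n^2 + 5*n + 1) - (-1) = 6*n^2 + 5*n + 2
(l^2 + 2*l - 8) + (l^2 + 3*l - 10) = 2*l^2 + 5*l - 18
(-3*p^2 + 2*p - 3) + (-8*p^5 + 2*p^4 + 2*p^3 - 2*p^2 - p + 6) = -8*p^5 + 2*p^4 + 2*p^3 - 5*p^2 + p + 3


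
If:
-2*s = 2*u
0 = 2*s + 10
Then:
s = -5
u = 5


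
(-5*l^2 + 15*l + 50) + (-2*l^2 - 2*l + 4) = -7*l^2 + 13*l + 54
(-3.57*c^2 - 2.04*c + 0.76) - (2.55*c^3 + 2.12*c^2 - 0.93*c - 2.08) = -2.55*c^3 - 5.69*c^2 - 1.11*c + 2.84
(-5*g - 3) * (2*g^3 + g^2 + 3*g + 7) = -10*g^4 - 11*g^3 - 18*g^2 - 44*g - 21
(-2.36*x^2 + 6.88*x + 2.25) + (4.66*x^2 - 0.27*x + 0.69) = 2.3*x^2 + 6.61*x + 2.94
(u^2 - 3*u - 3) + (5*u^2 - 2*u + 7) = 6*u^2 - 5*u + 4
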